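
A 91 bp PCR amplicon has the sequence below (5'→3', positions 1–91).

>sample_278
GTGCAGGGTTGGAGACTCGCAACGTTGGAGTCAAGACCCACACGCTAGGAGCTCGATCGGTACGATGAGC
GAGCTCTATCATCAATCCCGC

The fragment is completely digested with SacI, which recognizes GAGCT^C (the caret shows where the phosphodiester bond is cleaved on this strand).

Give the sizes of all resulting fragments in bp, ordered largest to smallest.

53, 22, 16 bp

SacI sites (GAGCTC) start at positions 49, 71.
SacI cuts after base 5 of each site (before the last base), so after positions 53, 75.
Linear molecule, 2 cuts → 3 fragments:
  1–53 → 53 bp
  54–75 → 22 bp
  76–91 → 16 bp
Sorted largest to smallest: 53, 22, 16 bp.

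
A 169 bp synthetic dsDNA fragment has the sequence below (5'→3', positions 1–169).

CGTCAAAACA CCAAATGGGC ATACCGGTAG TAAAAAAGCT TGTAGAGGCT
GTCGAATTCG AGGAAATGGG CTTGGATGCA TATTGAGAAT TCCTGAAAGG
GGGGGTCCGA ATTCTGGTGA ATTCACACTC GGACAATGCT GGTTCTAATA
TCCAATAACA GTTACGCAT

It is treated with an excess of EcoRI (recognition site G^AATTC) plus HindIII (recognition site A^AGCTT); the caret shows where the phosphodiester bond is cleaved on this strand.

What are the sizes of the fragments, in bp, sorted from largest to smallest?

50, 36, 33, 22, 18, 10 bp

EcoRI sites (GAATTC) start at positions 54, 87, 109, 119.
EcoRI cuts after the first base of each site, so after positions 54, 87, 109, 119.
The HindIII site (AAGCTT) starts at position 36.
HindIII cuts after the first base of each site, so after position 36.
Combined cut positions: 36, 54, 87, 109, 119.
Linear molecule, 5 cuts → 6 fragments:
  1–36 → 36 bp
  37–54 → 18 bp
  55–87 → 33 bp
  88–109 → 22 bp
  110–119 → 10 bp
  120–169 → 50 bp
Sorted largest to smallest: 50, 36, 33, 22, 18, 10 bp.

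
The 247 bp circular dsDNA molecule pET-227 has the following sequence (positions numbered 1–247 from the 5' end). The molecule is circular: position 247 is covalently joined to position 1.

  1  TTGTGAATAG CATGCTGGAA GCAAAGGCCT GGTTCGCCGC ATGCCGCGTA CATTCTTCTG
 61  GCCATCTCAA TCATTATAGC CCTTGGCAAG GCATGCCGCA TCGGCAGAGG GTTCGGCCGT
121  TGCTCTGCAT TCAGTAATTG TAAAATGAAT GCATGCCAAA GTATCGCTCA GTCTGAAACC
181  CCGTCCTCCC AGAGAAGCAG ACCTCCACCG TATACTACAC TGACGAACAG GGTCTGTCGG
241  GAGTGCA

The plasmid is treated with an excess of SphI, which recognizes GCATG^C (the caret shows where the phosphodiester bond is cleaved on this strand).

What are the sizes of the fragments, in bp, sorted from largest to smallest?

SphI sites (GCATGC) start at positions 10, 39, 91, 151.
SphI cuts after base 5 of each site (before the last base), so after positions 14, 43, 95, 155.
Circular molecule, 4 cuts → 4 fragments:
  15–43 → 29 bp
  44–95 → 52 bp
  96–155 → 60 bp
  156–247 then 1–14 → 92 + 14 = 106 bp
Sorted largest to smallest: 106, 60, 52, 29 bp.

106, 60, 52, 29 bp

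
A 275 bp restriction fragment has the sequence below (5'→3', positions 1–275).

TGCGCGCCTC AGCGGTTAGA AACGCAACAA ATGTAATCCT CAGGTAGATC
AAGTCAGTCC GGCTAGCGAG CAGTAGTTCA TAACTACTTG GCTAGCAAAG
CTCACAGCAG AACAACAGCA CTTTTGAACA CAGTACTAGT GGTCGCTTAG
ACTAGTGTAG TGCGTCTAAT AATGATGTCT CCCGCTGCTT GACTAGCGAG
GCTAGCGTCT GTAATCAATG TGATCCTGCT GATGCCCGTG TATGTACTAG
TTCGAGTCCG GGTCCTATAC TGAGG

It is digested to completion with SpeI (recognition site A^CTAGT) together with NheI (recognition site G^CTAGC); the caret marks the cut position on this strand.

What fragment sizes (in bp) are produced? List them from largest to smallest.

62, 50, 45, 44, 29, 29, 16 bp

SpeI sites (ACTAGT) start at positions 135, 151, 246.
SpeI cuts after the first base of each site, so after positions 135, 151, 246.
NheI sites (GCTAGC) start at positions 62, 91, 201.
NheI cuts after the first base of each site, so after positions 62, 91, 201.
Combined cut positions: 62, 91, 135, 151, 201, 246.
Linear molecule, 6 cuts → 7 fragments:
  1–62 → 62 bp
  63–91 → 29 bp
  92–135 → 44 bp
  136–151 → 16 bp
  152–201 → 50 bp
  202–246 → 45 bp
  247–275 → 29 bp
Sorted largest to smallest: 62, 50, 45, 44, 29, 29, 16 bp.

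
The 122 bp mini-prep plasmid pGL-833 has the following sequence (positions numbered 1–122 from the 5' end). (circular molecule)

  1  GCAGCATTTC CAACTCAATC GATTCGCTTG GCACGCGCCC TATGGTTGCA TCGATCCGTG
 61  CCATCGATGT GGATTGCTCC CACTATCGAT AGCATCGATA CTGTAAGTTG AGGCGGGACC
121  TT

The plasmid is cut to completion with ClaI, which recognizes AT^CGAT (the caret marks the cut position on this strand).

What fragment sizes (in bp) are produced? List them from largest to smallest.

ClaI sites (ATCGAT) start at positions 18, 50, 63, 85, 94.
ClaI cuts after base 2 of each site, so after positions 19, 51, 64, 86, 95.
Circular molecule, 5 cuts → 5 fragments:
  20–51 → 32 bp
  52–64 → 13 bp
  65–86 → 22 bp
  87–95 → 9 bp
  96–122 then 1–19 → 27 + 19 = 46 bp
Sorted largest to smallest: 46, 32, 22, 13, 9 bp.

46, 32, 22, 13, 9 bp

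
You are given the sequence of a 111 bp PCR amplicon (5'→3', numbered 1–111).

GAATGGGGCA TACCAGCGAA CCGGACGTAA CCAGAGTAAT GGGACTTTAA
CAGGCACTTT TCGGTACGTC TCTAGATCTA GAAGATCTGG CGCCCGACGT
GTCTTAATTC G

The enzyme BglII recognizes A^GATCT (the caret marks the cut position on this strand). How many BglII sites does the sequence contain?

2

AGATCT occurs starting at positions 74, 83.
BglII cuts at 2 sites.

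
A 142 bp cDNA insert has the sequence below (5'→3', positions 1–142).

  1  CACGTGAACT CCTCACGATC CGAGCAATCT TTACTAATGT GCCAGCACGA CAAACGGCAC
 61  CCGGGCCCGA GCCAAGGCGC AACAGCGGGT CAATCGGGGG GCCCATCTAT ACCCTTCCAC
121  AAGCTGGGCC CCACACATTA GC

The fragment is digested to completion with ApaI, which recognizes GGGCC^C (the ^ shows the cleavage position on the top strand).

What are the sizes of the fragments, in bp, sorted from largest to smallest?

67, 36, 27, 12 bp

ApaI sites (GGGCCC) start at positions 63, 99, 126.
ApaI cuts after base 5 of each site (before the last base), so after positions 67, 103, 130.
Linear molecule, 3 cuts → 4 fragments:
  1–67 → 67 bp
  68–103 → 36 bp
  104–130 → 27 bp
  131–142 → 12 bp
Sorted largest to smallest: 67, 36, 27, 12 bp.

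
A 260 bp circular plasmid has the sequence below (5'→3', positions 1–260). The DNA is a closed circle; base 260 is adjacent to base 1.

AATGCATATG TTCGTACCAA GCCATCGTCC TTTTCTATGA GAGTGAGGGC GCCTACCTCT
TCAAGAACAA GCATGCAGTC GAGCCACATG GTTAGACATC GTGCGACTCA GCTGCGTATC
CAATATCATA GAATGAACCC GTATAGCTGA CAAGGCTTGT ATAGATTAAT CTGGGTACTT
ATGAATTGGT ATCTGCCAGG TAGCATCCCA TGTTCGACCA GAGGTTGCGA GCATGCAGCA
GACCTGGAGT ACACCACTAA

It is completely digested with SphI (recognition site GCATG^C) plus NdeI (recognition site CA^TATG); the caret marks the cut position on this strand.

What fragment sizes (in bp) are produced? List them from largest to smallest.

SphI sites (GCATGC) start at positions 71, 231.
SphI cuts after base 5 of each site (before the last base), so after positions 75, 235.
The NdeI site (CATATG) starts at position 5.
NdeI cuts after base 2 of each site, so after position 6.
Combined cut positions: 6, 75, 235.
Circular molecule, 3 cuts → 3 fragments:
  7–75 → 69 bp
  76–235 → 160 bp
  236–260 then 1–6 → 25 + 6 = 31 bp
Sorted largest to smallest: 160, 69, 31 bp.

160, 69, 31 bp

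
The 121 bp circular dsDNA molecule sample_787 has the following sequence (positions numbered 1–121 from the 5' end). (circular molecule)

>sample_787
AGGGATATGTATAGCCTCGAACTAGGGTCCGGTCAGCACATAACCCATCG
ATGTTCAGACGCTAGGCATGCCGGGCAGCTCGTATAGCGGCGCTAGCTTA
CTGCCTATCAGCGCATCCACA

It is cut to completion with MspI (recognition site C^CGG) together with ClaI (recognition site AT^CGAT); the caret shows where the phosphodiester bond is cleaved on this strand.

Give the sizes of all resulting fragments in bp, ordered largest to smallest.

MspI sites (CCGG) start at positions 29, 71.
MspI cuts after the first base of each site, so after positions 29, 71.
The ClaI site (ATCGAT) starts at position 47.
ClaI cuts after base 2 of each site, so after position 48.
Combined cut positions: 29, 48, 71.
Circular molecule, 3 cuts → 3 fragments:
  30–48 → 19 bp
  49–71 → 23 bp
  72–121 then 1–29 → 50 + 29 = 79 bp
Sorted largest to smallest: 79, 23, 19 bp.

79, 23, 19 bp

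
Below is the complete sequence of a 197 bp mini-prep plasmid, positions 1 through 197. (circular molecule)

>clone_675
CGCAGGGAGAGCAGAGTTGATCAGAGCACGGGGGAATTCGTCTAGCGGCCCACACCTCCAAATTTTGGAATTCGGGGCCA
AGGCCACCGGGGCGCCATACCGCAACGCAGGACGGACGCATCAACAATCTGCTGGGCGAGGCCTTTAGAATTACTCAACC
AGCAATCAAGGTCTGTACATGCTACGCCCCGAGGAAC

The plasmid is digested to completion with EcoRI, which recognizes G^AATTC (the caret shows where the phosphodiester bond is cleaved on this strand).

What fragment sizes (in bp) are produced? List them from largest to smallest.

EcoRI sites (GAATTC) start at positions 34, 68.
EcoRI cuts after the first base of each site, so after positions 34, 68.
Circular molecule, 2 cuts → 2 fragments:
  35–68 → 34 bp
  69–197 then 1–34 → 129 + 34 = 163 bp
Sorted largest to smallest: 163, 34 bp.

163, 34 bp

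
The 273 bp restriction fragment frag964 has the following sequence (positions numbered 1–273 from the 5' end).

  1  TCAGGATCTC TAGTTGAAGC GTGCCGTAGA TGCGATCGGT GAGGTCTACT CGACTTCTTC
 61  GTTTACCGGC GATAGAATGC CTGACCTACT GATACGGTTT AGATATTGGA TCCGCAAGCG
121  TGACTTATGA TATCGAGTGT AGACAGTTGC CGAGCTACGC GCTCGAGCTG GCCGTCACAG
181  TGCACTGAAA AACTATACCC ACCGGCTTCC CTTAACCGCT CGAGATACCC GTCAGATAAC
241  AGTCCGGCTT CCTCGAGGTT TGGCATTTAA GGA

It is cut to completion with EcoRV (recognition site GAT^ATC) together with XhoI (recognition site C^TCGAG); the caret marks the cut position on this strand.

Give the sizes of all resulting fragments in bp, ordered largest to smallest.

131, 57, 33, 31, 21 bp

The EcoRV site (GATATC) starts at position 129.
EcoRV cuts after base 3 of each site, so after position 131.
XhoI sites (CTCGAG) start at positions 162, 219, 252.
XhoI cuts after the first base of each site, so after positions 162, 219, 252.
Combined cut positions: 131, 162, 219, 252.
Linear molecule, 4 cuts → 5 fragments:
  1–131 → 131 bp
  132–162 → 31 bp
  163–219 → 57 bp
  220–252 → 33 bp
  253–273 → 21 bp
Sorted largest to smallest: 131, 57, 33, 31, 21 bp.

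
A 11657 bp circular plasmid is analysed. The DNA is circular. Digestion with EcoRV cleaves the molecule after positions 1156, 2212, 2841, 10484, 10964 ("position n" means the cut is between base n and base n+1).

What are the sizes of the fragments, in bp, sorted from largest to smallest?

Circular molecule, 5 cuts → 5 fragments:
  2212 − 1156 = 1056 bp
  2841 − 2212 = 629 bp
  10484 − 2841 = 7643 bp
  10964 − 10484 = 480 bp
  wrap: 11657 − 10964 + 1156 = 1849 bp
Sorted largest to smallest: 7643, 1849, 1056, 629, 480 bp.

7643, 1849, 1056, 629, 480 bp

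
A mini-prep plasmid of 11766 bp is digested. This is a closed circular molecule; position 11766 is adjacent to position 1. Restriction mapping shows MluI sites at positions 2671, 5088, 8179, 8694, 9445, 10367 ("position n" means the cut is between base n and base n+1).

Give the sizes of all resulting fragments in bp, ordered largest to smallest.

Circular molecule, 6 cuts → 6 fragments:
  5088 − 2671 = 2417 bp
  8179 − 5088 = 3091 bp
  8694 − 8179 = 515 bp
  9445 − 8694 = 751 bp
  10367 − 9445 = 922 bp
  wrap: 11766 − 10367 + 2671 = 4070 bp
Sorted largest to smallest: 4070, 3091, 2417, 922, 751, 515 bp.

4070, 3091, 2417, 922, 751, 515 bp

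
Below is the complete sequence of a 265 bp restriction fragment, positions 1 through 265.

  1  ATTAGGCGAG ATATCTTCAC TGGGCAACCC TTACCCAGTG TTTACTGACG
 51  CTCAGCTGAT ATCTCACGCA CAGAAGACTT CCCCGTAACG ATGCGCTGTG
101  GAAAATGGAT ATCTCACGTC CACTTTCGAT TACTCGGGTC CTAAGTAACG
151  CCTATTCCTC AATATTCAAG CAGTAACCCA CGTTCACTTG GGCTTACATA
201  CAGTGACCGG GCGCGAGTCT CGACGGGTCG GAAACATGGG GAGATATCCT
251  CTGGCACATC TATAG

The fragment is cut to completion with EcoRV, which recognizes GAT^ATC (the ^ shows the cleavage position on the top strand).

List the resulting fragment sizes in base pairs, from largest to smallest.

EcoRV sites (GATATC) start at positions 10, 58, 108, 243.
EcoRV cuts after base 3 of each site, so after positions 12, 60, 110, 245.
Linear molecule, 4 cuts → 5 fragments:
  1–12 → 12 bp
  13–60 → 48 bp
  61–110 → 50 bp
  111–245 → 135 bp
  246–265 → 20 bp
Sorted largest to smallest: 135, 50, 48, 20, 12 bp.

135, 50, 48, 20, 12 bp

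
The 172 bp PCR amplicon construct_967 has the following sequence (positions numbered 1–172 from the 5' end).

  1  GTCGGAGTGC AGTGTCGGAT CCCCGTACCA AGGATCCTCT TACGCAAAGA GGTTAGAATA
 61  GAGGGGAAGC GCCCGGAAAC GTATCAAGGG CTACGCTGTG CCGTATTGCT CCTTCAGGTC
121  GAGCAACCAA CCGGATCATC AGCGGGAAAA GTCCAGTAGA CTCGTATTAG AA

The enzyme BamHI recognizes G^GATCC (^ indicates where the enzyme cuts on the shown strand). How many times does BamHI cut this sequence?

2

GGATCC occurs starting at positions 17, 32.
BamHI cuts at 2 sites.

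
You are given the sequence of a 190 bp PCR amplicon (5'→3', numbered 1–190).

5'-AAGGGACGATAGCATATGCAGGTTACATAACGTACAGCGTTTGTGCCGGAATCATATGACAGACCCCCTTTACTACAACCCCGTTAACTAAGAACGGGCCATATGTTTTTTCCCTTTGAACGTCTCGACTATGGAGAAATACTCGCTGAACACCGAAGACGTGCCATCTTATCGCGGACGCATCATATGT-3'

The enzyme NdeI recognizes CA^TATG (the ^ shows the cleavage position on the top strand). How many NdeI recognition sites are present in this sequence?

4

CATATG occurs starting at positions 13, 53, 100, 184.
NdeI cuts at 4 sites.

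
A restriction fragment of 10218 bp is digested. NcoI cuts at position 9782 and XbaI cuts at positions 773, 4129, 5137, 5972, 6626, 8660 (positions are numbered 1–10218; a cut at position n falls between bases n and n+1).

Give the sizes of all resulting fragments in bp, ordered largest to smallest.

Combined cut positions (sorted): 773, 4129, 5137, 5972, 6626, 8660, 9782.
Linear molecule, 7 cuts → 8 fragments:
  773 − 0 = 773 bp
  4129 − 773 = 3356 bp
  5137 − 4129 = 1008 bp
  5972 − 5137 = 835 bp
  6626 − 5972 = 654 bp
  8660 − 6626 = 2034 bp
  9782 − 8660 = 1122 bp
  10218 − 9782 = 436 bp
Sorted largest to smallest: 3356, 2034, 1122, 1008, 835, 773, 654, 436 bp.

3356, 2034, 1122, 1008, 835, 773, 654, 436 bp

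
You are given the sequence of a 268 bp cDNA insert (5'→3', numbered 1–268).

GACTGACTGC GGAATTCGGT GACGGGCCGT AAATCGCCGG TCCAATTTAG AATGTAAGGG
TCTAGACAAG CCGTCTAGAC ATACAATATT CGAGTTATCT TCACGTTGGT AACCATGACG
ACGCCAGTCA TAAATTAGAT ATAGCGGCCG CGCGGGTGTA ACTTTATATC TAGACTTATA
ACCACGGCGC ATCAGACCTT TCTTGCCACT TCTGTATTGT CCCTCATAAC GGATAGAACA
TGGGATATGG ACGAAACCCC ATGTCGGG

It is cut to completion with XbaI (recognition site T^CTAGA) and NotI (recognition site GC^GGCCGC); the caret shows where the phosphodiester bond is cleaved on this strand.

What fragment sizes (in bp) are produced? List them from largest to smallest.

XbaI sites (TCTAGA) start at positions 61, 74, 169.
XbaI cuts after the first base of each site, so after positions 61, 74, 169.
The NotI site (GCGGCCGC) starts at position 144.
NotI cuts after base 2 of each site, so after position 145.
Combined cut positions: 61, 74, 145, 169.
Linear molecule, 4 cuts → 5 fragments:
  1–61 → 61 bp
  62–74 → 13 bp
  75–145 → 71 bp
  146–169 → 24 bp
  170–268 → 99 bp
Sorted largest to smallest: 99, 71, 61, 24, 13 bp.

99, 71, 61, 24, 13 bp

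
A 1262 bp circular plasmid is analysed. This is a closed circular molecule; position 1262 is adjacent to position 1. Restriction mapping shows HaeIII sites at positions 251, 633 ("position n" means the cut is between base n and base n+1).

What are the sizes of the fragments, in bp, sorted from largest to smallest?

880, 382 bp

Circular molecule, 2 cuts → 2 fragments:
  633 − 251 = 382 bp
  wrap: 1262 − 633 + 251 = 880 bp
Sorted largest to smallest: 880, 382 bp.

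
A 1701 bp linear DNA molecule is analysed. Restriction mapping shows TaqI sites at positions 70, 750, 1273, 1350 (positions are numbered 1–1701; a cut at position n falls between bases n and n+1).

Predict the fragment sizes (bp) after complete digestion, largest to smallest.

680, 523, 351, 77, 70 bp

Linear molecule, 4 cuts → 5 fragments:
  70 − 0 = 70 bp
  750 − 70 = 680 bp
  1273 − 750 = 523 bp
  1350 − 1273 = 77 bp
  1701 − 1350 = 351 bp
Sorted largest to smallest: 680, 523, 351, 77, 70 bp.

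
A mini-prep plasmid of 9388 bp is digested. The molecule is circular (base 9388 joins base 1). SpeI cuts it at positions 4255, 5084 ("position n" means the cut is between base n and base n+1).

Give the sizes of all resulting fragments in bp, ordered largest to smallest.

8559, 829 bp

Circular molecule, 2 cuts → 2 fragments:
  5084 − 4255 = 829 bp
  wrap: 9388 − 5084 + 4255 = 8559 bp
Sorted largest to smallest: 8559, 829 bp.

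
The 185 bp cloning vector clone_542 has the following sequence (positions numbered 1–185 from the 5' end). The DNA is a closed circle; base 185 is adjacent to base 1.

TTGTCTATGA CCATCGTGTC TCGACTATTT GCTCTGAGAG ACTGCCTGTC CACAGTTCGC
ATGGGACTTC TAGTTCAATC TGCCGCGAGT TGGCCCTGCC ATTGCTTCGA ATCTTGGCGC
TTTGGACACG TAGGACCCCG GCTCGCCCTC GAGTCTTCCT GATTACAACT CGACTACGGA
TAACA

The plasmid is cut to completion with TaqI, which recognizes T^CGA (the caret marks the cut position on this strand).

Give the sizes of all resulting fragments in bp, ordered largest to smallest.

86, 42, 36, 21 bp

TaqI sites (TCGA) start at positions 21, 107, 149, 170.
TaqI cuts after the first base of each site, so after positions 21, 107, 149, 170.
Circular molecule, 4 cuts → 4 fragments:
  22–107 → 86 bp
  108–149 → 42 bp
  150–170 → 21 bp
  171–185 then 1–21 → 15 + 21 = 36 bp
Sorted largest to smallest: 86, 42, 36, 21 bp.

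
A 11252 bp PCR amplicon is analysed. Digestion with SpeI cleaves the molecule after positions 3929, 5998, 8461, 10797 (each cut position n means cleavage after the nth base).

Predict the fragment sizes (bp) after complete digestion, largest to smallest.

Linear molecule, 4 cuts → 5 fragments:
  3929 − 0 = 3929 bp
  5998 − 3929 = 2069 bp
  8461 − 5998 = 2463 bp
  10797 − 8461 = 2336 bp
  11252 − 10797 = 455 bp
Sorted largest to smallest: 3929, 2463, 2336, 2069, 455 bp.

3929, 2463, 2336, 2069, 455 bp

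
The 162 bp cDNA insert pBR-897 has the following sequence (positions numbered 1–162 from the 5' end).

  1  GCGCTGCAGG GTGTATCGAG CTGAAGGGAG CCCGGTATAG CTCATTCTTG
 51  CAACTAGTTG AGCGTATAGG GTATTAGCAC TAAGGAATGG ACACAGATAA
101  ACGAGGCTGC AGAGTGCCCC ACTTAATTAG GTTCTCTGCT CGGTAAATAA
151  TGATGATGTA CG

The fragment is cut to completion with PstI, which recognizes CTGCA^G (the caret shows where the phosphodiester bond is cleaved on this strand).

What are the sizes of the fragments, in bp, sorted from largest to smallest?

103, 51, 8 bp

PstI sites (CTGCAG) start at positions 4, 107.
PstI cuts after base 5 of each site (before the last base), so after positions 8, 111.
Linear molecule, 2 cuts → 3 fragments:
  1–8 → 8 bp
  9–111 → 103 bp
  112–162 → 51 bp
Sorted largest to smallest: 103, 51, 8 bp.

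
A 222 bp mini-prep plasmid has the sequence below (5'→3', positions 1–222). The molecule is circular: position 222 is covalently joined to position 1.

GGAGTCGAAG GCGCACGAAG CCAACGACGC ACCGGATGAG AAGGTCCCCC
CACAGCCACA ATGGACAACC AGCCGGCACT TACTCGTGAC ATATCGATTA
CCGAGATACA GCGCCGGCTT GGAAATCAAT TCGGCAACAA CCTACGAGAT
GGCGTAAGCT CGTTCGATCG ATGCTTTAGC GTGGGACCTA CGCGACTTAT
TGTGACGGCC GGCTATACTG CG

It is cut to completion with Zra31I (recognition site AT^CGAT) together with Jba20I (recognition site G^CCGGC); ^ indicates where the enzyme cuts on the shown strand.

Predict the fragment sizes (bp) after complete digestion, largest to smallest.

Zra31I sites (ATCGAT) start at positions 93, 167.
Zra31I cuts after base 2 of each site, so after positions 94, 168.
Jba20I sites (GCCGGC) start at positions 72, 113, 208.
Jba20I cuts after the first base of each site, so after positions 72, 113, 208.
Combined cut positions: 72, 94, 113, 168, 208.
Circular molecule, 5 cuts → 5 fragments:
  73–94 → 22 bp
  95–113 → 19 bp
  114–168 → 55 bp
  169–208 → 40 bp
  209–222 then 1–72 → 14 + 72 = 86 bp
Sorted largest to smallest: 86, 55, 40, 22, 19 bp.

86, 55, 40, 22, 19 bp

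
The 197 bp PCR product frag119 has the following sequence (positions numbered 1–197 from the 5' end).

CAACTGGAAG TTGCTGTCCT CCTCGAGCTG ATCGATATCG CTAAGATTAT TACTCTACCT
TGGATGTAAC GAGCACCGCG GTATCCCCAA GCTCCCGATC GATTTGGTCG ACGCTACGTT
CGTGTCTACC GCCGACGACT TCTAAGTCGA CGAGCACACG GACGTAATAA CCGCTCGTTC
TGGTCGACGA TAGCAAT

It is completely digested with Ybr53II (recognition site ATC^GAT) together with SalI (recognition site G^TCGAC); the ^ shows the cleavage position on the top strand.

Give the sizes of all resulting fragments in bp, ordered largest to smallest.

Ybr53II sites (ATCGAT) start at positions 31, 98.
Ybr53II cuts after base 3 of each site, so after positions 33, 100.
SalI sites (GTCGAC) start at positions 107, 146, 183.
SalI cuts after the first base of each site, so after positions 107, 146, 183.
Combined cut positions: 33, 100, 107, 146, 183.
Linear molecule, 5 cuts → 6 fragments:
  1–33 → 33 bp
  34–100 → 67 bp
  101–107 → 7 bp
  108–146 → 39 bp
  147–183 → 37 bp
  184–197 → 14 bp
Sorted largest to smallest: 67, 39, 37, 33, 14, 7 bp.

67, 39, 37, 33, 14, 7 bp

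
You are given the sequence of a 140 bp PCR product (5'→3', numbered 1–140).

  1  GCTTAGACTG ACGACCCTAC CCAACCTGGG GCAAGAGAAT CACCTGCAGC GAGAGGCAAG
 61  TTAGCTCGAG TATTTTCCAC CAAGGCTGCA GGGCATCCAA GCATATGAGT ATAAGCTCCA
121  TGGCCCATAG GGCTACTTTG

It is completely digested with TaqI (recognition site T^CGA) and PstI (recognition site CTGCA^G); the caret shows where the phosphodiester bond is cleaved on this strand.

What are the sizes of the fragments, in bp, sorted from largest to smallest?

50, 48, 24, 18 bp

The TaqI site (TCGA) starts at position 66.
TaqI cuts after the first base of each site, so after position 66.
PstI sites (CTGCAG) start at positions 44, 86.
PstI cuts after base 5 of each site (before the last base), so after positions 48, 90.
Combined cut positions: 48, 66, 90.
Linear molecule, 3 cuts → 4 fragments:
  1–48 → 48 bp
  49–66 → 18 bp
  67–90 → 24 bp
  91–140 → 50 bp
Sorted largest to smallest: 50, 48, 24, 18 bp.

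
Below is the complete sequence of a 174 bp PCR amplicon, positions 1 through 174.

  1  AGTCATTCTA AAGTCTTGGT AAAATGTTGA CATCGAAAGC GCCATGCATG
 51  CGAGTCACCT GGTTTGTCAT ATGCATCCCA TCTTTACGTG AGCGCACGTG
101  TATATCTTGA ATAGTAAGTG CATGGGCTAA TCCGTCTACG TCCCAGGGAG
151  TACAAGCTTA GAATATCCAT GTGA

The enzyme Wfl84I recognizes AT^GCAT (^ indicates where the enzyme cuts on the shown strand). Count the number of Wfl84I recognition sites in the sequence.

2

ATGCAT occurs starting at positions 44, 71.
Wfl84I cuts at 2 sites.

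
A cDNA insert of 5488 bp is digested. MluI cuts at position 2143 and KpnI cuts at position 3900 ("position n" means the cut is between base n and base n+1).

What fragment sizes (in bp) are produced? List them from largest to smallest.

2143, 1757, 1588 bp

Combined cut positions (sorted): 2143, 3900.
Linear molecule, 2 cuts → 3 fragments:
  2143 − 0 = 2143 bp
  3900 − 2143 = 1757 bp
  5488 − 3900 = 1588 bp
Sorted largest to smallest: 2143, 1757, 1588 bp.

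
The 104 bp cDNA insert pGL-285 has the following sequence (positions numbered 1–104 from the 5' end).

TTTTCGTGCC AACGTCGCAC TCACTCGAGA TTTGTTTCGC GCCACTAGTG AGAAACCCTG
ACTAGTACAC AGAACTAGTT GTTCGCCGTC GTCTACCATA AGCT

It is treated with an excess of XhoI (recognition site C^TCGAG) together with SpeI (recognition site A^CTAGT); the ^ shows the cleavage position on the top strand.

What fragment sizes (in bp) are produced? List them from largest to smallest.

30, 24, 20, 17, 13 bp

The XhoI site (CTCGAG) starts at position 24.
XhoI cuts after the first base of each site, so after position 24.
SpeI sites (ACTAGT) start at positions 44, 61, 74.
SpeI cuts after the first base of each site, so after positions 44, 61, 74.
Combined cut positions: 24, 44, 61, 74.
Linear molecule, 4 cuts → 5 fragments:
  1–24 → 24 bp
  25–44 → 20 bp
  45–61 → 17 bp
  62–74 → 13 bp
  75–104 → 30 bp
Sorted largest to smallest: 30, 24, 20, 17, 13 bp.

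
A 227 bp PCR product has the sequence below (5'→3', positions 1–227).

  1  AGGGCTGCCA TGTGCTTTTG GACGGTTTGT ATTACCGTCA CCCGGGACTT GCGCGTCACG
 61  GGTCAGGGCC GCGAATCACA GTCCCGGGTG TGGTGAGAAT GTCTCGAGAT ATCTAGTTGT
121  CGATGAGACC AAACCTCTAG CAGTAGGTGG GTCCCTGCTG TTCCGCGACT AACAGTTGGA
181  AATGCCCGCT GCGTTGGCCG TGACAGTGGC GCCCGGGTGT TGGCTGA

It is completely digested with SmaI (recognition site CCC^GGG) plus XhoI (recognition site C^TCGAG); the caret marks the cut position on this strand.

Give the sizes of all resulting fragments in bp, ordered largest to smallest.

111, 43, 42, 18, 13 bp

SmaI sites (CCCGGG) start at positions 41, 83, 212.
SmaI cuts after base 3 of each site, so after positions 43, 85, 214.
The XhoI site (CTCGAG) starts at position 103.
XhoI cuts after the first base of each site, so after position 103.
Combined cut positions: 43, 85, 103, 214.
Linear molecule, 4 cuts → 5 fragments:
  1–43 → 43 bp
  44–85 → 42 bp
  86–103 → 18 bp
  104–214 → 111 bp
  215–227 → 13 bp
Sorted largest to smallest: 111, 43, 42, 18, 13 bp.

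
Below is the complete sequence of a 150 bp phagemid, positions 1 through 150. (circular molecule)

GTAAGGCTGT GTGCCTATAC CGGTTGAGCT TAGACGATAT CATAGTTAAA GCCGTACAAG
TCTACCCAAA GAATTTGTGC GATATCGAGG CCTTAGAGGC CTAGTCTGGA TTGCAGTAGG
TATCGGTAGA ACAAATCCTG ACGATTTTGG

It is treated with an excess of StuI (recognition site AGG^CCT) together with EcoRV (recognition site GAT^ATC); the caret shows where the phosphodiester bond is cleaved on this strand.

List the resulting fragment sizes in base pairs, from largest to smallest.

89, 45, 9, 7 bp

StuI sites (AGGCCT) start at positions 88, 97.
StuI cuts after base 3 of each site, so after positions 90, 99.
EcoRV sites (GATATC) start at positions 36, 81.
EcoRV cuts after base 3 of each site, so after positions 38, 83.
Combined cut positions: 38, 83, 90, 99.
Circular molecule, 4 cuts → 4 fragments:
  39–83 → 45 bp
  84–90 → 7 bp
  91–99 → 9 bp
  100–150 then 1–38 → 51 + 38 = 89 bp
Sorted largest to smallest: 89, 45, 9, 7 bp.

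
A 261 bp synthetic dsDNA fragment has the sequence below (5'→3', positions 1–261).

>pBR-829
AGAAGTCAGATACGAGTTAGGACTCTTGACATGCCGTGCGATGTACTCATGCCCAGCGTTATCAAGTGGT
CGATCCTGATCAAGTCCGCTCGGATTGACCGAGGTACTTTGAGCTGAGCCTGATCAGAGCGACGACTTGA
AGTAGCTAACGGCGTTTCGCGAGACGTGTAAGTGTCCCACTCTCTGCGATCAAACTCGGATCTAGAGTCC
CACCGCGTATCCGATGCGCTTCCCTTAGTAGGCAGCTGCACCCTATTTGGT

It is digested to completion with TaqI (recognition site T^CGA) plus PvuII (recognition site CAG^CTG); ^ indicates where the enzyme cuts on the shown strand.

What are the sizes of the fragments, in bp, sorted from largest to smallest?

175, 70, 16 bp

The TaqI site (TCGA) starts at position 70.
TaqI cuts after the first base of each site, so after position 70.
The PvuII site (CAGCTG) starts at position 243.
PvuII cuts after base 3 of each site, so after position 245.
Combined cut positions: 70, 245.
Linear molecule, 2 cuts → 3 fragments:
  1–70 → 70 bp
  71–245 → 175 bp
  246–261 → 16 bp
Sorted largest to smallest: 175, 70, 16 bp.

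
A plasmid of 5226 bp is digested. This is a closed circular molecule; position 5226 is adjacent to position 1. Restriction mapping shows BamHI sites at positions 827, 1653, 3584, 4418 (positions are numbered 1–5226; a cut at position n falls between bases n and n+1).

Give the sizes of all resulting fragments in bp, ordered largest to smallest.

1931, 1635, 834, 826 bp

Circular molecule, 4 cuts → 4 fragments:
  1653 − 827 = 826 bp
  3584 − 1653 = 1931 bp
  4418 − 3584 = 834 bp
  wrap: 5226 − 4418 + 827 = 1635 bp
Sorted largest to smallest: 1931, 1635, 834, 826 bp.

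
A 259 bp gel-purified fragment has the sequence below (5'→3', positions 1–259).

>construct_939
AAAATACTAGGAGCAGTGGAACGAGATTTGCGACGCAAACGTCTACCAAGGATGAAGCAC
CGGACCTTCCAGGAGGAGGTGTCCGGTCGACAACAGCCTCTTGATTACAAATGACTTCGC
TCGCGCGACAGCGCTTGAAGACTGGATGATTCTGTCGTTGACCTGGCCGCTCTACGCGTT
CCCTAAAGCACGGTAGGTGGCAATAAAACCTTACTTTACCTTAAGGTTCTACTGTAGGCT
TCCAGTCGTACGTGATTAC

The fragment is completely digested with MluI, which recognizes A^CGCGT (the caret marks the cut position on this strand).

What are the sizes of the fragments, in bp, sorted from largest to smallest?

174, 85 bp

The MluI site (ACGCGT) starts at position 174.
MluI cuts after the first base of each site, so after position 174.
Linear molecule, 1 cut → 2 fragments:
  1–174 → 174 bp
  175–259 → 85 bp
Sorted largest to smallest: 174, 85 bp.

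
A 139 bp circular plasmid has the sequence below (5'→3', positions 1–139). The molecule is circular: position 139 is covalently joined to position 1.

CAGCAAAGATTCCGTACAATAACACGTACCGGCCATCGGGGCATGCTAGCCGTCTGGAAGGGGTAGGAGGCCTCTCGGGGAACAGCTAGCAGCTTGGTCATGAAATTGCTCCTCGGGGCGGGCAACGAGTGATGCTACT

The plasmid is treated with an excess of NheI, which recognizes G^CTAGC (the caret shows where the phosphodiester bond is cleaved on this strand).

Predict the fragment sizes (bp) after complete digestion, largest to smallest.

99, 40 bp

NheI sites (GCTAGC) start at positions 45, 85.
NheI cuts after the first base of each site, so after positions 45, 85.
Circular molecule, 2 cuts → 2 fragments:
  46–85 → 40 bp
  86–139 then 1–45 → 54 + 45 = 99 bp
Sorted largest to smallest: 99, 40 bp.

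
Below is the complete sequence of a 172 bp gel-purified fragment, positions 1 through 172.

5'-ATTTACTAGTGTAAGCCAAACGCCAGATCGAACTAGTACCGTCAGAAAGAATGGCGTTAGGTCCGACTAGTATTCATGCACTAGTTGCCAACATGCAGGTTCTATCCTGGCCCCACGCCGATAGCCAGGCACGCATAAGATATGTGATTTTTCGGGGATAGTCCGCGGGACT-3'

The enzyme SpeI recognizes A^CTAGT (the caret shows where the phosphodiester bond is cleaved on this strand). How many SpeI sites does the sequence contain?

ACTAGT occurs starting at positions 5, 32, 66, 80.
SpeI cuts at 4 sites.

4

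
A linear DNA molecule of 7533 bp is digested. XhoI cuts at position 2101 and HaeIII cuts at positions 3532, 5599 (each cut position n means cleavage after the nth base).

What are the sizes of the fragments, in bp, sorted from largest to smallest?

Combined cut positions (sorted): 2101, 3532, 5599.
Linear molecule, 3 cuts → 4 fragments:
  2101 − 0 = 2101 bp
  3532 − 2101 = 1431 bp
  5599 − 3532 = 2067 bp
  7533 − 5599 = 1934 bp
Sorted largest to smallest: 2101, 2067, 1934, 1431 bp.

2101, 2067, 1934, 1431 bp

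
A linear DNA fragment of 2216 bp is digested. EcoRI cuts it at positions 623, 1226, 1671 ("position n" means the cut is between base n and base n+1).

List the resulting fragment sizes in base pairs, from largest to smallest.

623, 603, 545, 445 bp

Linear molecule, 3 cuts → 4 fragments:
  623 − 0 = 623 bp
  1226 − 623 = 603 bp
  1671 − 1226 = 445 bp
  2216 − 1671 = 545 bp
Sorted largest to smallest: 623, 603, 545, 445 bp.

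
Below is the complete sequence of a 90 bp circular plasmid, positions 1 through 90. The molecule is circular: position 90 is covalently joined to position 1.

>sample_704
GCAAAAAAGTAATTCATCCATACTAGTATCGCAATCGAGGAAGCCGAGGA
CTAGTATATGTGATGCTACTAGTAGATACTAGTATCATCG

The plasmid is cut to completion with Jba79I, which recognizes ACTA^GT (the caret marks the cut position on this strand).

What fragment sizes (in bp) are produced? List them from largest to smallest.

Jba79I sites (ACTAGT) start at positions 22, 50, 68, 78.
Jba79I cuts after base 4 of each site, so after positions 25, 53, 71, 81.
Circular molecule, 4 cuts → 4 fragments:
  26–53 → 28 bp
  54–71 → 18 bp
  72–81 → 10 bp
  82–90 then 1–25 → 9 + 25 = 34 bp
Sorted largest to smallest: 34, 28, 18, 10 bp.

34, 28, 18, 10 bp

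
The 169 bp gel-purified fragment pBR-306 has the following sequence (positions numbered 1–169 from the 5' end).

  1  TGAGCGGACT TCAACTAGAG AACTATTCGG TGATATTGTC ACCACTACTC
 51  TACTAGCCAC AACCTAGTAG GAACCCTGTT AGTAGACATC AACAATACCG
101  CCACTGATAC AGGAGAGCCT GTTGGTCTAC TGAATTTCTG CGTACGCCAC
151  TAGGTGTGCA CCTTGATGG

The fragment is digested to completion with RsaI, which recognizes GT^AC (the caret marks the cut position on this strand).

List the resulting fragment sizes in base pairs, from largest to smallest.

The RsaI site (GTAC) starts at position 142.
RsaI cuts after base 2 of each site, so after position 143.
Linear molecule, 1 cut → 2 fragments:
  1–143 → 143 bp
  144–169 → 26 bp
Sorted largest to smallest: 143, 26 bp.

143, 26 bp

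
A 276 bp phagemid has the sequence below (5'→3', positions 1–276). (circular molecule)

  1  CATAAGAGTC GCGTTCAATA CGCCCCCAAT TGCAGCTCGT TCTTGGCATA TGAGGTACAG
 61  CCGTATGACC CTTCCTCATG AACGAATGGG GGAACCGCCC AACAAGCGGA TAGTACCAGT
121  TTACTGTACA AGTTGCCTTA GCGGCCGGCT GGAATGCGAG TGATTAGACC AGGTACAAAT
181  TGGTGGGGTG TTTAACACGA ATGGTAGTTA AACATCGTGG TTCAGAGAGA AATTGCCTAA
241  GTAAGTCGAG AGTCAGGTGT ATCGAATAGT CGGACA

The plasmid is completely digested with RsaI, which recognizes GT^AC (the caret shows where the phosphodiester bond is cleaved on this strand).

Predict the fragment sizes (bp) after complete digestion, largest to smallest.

158, 58, 47, 13 bp

RsaI sites (GTAC) start at positions 55, 113, 126, 173.
RsaI cuts after base 2 of each site, so after positions 56, 114, 127, 174.
Circular molecule, 4 cuts → 4 fragments:
  57–114 → 58 bp
  115–127 → 13 bp
  128–174 → 47 bp
  175–276 then 1–56 → 102 + 56 = 158 bp
Sorted largest to smallest: 158, 58, 47, 13 bp.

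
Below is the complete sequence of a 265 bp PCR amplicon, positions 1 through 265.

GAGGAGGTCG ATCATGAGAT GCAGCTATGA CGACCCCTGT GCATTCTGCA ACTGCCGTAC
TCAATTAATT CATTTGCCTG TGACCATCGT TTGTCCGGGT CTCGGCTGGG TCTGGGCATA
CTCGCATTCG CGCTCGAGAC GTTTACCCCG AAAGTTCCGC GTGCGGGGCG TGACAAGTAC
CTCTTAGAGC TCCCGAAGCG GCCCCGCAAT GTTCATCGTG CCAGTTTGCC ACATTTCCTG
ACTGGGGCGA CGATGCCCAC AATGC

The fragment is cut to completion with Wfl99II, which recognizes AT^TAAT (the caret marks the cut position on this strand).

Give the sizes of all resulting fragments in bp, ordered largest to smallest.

The Wfl99II site (ATTAAT) starts at position 64.
Wfl99II cuts after base 2 of each site, so after position 65.
Linear molecule, 1 cut → 2 fragments:
  1–65 → 65 bp
  66–265 → 200 bp
Sorted largest to smallest: 200, 65 bp.

200, 65 bp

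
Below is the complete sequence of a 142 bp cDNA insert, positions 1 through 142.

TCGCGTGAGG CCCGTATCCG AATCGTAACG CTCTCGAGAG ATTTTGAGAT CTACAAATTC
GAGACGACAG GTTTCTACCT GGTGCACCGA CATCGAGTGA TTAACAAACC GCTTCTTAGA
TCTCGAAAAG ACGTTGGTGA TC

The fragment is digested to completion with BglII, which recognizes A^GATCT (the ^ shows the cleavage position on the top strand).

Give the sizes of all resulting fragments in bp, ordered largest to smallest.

71, 47, 24 bp

BglII sites (AGATCT) start at positions 47, 118.
BglII cuts after the first base of each site, so after positions 47, 118.
Linear molecule, 2 cuts → 3 fragments:
  1–47 → 47 bp
  48–118 → 71 bp
  119–142 → 24 bp
Sorted largest to smallest: 71, 47, 24 bp.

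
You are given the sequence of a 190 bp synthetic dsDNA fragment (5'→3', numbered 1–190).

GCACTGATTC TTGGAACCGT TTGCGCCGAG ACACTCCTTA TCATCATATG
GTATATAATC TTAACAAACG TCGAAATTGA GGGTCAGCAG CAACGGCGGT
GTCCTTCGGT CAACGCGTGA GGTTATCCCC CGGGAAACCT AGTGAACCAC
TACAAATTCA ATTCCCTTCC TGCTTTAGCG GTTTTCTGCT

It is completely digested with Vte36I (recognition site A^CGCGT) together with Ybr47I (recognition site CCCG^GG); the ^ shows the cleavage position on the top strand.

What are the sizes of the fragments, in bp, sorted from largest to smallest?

113, 58, 19 bp

The Vte36I site (ACGCGT) starts at position 113.
Vte36I cuts after the first base of each site, so after position 113.
The Ybr47I site (CCCGGG) starts at position 129.
Ybr47I cuts after base 4 of each site, so after position 132.
Combined cut positions: 113, 132.
Linear molecule, 2 cuts → 3 fragments:
  1–113 → 113 bp
  114–132 → 19 bp
  133–190 → 58 bp
Sorted largest to smallest: 113, 58, 19 bp.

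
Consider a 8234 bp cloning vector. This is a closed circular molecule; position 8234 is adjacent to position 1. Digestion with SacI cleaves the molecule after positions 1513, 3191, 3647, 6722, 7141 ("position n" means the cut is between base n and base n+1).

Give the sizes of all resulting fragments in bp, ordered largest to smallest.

Circular molecule, 5 cuts → 5 fragments:
  3191 − 1513 = 1678 bp
  3647 − 3191 = 456 bp
  6722 − 3647 = 3075 bp
  7141 − 6722 = 419 bp
  wrap: 8234 − 7141 + 1513 = 2606 bp
Sorted largest to smallest: 3075, 2606, 1678, 456, 419 bp.

3075, 2606, 1678, 456, 419 bp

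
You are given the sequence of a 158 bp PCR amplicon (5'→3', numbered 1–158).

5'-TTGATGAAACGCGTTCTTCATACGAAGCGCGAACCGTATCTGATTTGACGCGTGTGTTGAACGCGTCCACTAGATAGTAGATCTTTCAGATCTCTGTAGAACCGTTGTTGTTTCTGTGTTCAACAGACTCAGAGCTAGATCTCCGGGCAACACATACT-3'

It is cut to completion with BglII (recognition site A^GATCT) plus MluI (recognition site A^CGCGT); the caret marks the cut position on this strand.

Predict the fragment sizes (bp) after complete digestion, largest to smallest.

49, 39, 21, 18, 13, 9, 9 bp

BglII sites (AGATCT) start at positions 79, 88, 137.
BglII cuts after the first base of each site, so after positions 79, 88, 137.
MluI sites (ACGCGT) start at positions 9, 48, 61.
MluI cuts after the first base of each site, so after positions 9, 48, 61.
Combined cut positions: 9, 48, 61, 79, 88, 137.
Linear molecule, 6 cuts → 7 fragments:
  1–9 → 9 bp
  10–48 → 39 bp
  49–61 → 13 bp
  62–79 → 18 bp
  80–88 → 9 bp
  89–137 → 49 bp
  138–158 → 21 bp
Sorted largest to smallest: 49, 39, 21, 18, 13, 9, 9 bp.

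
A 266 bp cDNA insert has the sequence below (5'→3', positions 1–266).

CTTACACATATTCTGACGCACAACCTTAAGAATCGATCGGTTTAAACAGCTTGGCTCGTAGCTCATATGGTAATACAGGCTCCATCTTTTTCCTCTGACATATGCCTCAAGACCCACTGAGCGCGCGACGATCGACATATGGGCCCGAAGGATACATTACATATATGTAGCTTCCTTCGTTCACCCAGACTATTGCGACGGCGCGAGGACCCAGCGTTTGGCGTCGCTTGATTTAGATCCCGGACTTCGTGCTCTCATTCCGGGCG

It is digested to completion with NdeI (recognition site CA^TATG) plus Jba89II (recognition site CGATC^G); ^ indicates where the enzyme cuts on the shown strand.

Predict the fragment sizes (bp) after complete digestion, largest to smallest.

129, 38, 35, 33, 27, 4 bp

NdeI sites (CATATG) start at positions 64, 99, 136.
NdeI cuts after base 2 of each site, so after positions 65, 100, 137.
Jba89II sites (CGATCG) start at positions 34, 129.
Jba89II cuts after base 5 of each site (before the last base), so after positions 38, 133.
Combined cut positions: 38, 65, 100, 133, 137.
Linear molecule, 5 cuts → 6 fragments:
  1–38 → 38 bp
  39–65 → 27 bp
  66–100 → 35 bp
  101–133 → 33 bp
  134–137 → 4 bp
  138–266 → 129 bp
Sorted largest to smallest: 129, 38, 35, 33, 27, 4 bp.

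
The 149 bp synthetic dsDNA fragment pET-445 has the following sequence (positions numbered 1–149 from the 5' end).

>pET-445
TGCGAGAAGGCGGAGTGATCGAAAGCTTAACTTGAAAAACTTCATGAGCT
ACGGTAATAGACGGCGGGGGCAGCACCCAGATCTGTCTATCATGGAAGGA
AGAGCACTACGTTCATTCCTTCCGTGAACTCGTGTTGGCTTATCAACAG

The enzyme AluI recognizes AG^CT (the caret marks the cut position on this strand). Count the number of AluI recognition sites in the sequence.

2

AGCT occurs starting at positions 24, 47.
AluI cuts at 2 sites.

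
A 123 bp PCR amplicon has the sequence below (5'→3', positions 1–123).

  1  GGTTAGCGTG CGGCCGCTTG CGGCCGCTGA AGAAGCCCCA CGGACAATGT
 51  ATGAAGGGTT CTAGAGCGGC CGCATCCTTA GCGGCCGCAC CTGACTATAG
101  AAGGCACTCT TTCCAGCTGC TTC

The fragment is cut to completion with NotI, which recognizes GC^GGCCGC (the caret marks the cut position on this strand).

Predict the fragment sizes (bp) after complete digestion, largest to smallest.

46, 41, 15, 11, 10 bp

NotI sites (GCGGCCGC) start at positions 10, 20, 66, 81.
NotI cuts after base 2 of each site, so after positions 11, 21, 67, 82.
Linear molecule, 4 cuts → 5 fragments:
  1–11 → 11 bp
  12–21 → 10 bp
  22–67 → 46 bp
  68–82 → 15 bp
  83–123 → 41 bp
Sorted largest to smallest: 46, 41, 15, 11, 10 bp.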